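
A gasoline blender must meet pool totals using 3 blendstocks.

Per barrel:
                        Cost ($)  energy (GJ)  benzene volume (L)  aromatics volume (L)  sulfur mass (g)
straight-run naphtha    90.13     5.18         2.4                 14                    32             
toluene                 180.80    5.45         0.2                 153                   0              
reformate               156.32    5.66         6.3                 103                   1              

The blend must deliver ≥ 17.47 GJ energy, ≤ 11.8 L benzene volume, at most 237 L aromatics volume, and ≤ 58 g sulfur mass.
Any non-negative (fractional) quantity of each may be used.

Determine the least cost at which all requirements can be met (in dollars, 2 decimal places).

Treat it as an LP. Let x1 = barrels of straight-run naphtha, x2 = barrels of toluene, x3 = barrels of reformate.
min 90.13x1 + 180.8x2 + 156.32x3 with:
  5.18x1 + 5.45x2 + 5.66x3 ≥ 17.47   (energy)
  2.4x1 + 0.2x2 + 6.3x3 ≤ 11.8   (benzene volume)
  14x1 + 153x2 + 103x3 ≤ 237   (aromatics volume)
  32x1 + 1x3 ≤ 58   (sulfur mass)
  x1, x2, x3 ≥ 0.
The optimal mix uses every input. There the energy, benzene volume, sulfur mass constraints are tight.
Optimal quantities: straight-run naphtha = 1.77539 barrels, toluene = 0.28467 barrels, reformate = 1.18764 barrels.
Hence cost = 90.13·1.77539 + 180.8·0.28467 + 156.32·1.18764 = $397.1361.

$397.14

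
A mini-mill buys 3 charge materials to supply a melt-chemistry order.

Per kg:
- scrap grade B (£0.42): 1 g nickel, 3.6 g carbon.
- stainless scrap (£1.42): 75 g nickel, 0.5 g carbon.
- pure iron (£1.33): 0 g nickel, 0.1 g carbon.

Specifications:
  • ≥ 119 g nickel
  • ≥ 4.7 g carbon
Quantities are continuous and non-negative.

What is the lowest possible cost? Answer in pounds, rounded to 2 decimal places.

£2.69

Let x1 = kg of scrap grade B, x2 = kg of stainless scrap, x3 = kg of pure iron.
min 0.42x1 + 1.42x2 + 1.33x3 with:
  1x1 + 75x2 ≥ 119   (nickel)
  3.6x1 + 0.5x2 + 0.1x3 ≥ 4.7   (carbon)
  x1, x2, x3 ≥ 0.
The minimum-cost mix takes nothing from pure iron — only scrap grade B, stainless scrap. There the nickel and carbon constraints are tight.
So scrap grade B = 1.087 kg, stainless scrap = 1.572 kg.
Hence cost = 0.42·1.087 + 1.42·1.572 = £2.6888.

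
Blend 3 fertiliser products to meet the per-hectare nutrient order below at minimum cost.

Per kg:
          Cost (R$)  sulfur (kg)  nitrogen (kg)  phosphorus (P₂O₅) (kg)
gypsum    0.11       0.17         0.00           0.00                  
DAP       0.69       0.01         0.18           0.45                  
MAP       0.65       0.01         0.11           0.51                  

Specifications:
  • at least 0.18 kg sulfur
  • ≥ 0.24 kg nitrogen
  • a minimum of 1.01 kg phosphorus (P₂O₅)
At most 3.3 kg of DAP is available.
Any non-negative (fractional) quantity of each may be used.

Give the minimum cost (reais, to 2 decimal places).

R$1.42

Set it up as a linear program. Let x1 = kg of gypsum, x2 = kg of DAP, x3 = kg of MAP.
min 0.11x1 + 0.69x2 + 0.65x3 subject to:
  0.17x1 + 0.01x2 + 0.01x3 ≥ 0.18   (sulfur)
  0.18x2 + 0.11x3 ≥ 0.24   (nitrogen)
  0.45x2 + 0.51x3 ≥ 1.01   (phosphorus (P₂O₅))
  x2 ≤ 3.3
  x1, x2, x3 ≥ 0.
The optimal mix uses every input. The sulfur, nitrogen, phosphorus (P₂O₅) requirements are met with equality.
Solving gives x1 = 0.9405, x2 = 0.2671, x3 = 1.745.
Hence cost = 0.11·0.9405 + 0.69·0.2671 + 0.65·1.745 = R$1.4220.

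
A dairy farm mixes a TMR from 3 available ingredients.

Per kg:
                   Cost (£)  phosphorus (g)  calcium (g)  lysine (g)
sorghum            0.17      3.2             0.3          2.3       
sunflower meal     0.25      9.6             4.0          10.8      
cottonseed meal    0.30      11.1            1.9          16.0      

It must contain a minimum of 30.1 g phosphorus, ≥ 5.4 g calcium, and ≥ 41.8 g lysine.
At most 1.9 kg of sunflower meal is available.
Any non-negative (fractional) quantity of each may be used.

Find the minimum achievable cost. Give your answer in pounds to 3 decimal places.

£0.809

This is a linear program. Let x1 = kg of sorghum, x2 = kg of sunflower meal, x3 = kg of cottonseed meal.
min 0.17x1 + 0.25x2 + 0.3x3 s.t.:
  3.2x1 + 9.6x2 + 11.1x3 ≥ 30.1   (phosphorus)
  0.3x1 + 4x2 + 1.9x3 ≥ 5.4   (calcium)
  2.3x1 + 10.8x2 + 16x3 ≥ 41.8   (lysine)
  x2 ≤ 1.9
  x1, x2, x3 ≥ 0.
At the optimum only sunflower meal, cottonseed meal are positive (sorghum = 0). Binding constraints: phosphorus and lysine.
Optimal quantities: sunflower meal = 0.5225 kg, cottonseed meal = 2.26 kg.
Cost = 0.25·0.5225 + 0.3·2.26 = 0.80863.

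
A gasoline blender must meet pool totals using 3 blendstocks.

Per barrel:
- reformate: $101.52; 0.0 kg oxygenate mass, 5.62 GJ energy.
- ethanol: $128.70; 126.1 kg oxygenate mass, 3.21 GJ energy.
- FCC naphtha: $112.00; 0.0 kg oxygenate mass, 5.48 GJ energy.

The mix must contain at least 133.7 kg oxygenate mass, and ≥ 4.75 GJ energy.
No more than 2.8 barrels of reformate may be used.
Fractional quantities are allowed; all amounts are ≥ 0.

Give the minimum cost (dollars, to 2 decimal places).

This is a linear program. Let x1 = barrels of reformate, x2 = barrels of ethanol, x3 = barrels of FCC naphtha.
Minimise 101.52x1 + 128.7x2 + 112x3 subject to:
  126.1x2 ≥ 133.7   (oxygenate mass)
  5.62x1 + 3.21x2 + 5.48x3 ≥ 4.75   (energy)
  x1 ≤ 2.8
  x1, x2, x3 ≥ 0.
At the optimum only reformate, ethanol are positive (FCC naphtha = 0). Binding constraints: oxygenate mass and energy.
Solving gives x1 = 0.2396, x2 = 1.0603.
Objective = 101.52·0.2396 + 128.7·1.0603 = 160.7848.

$160.78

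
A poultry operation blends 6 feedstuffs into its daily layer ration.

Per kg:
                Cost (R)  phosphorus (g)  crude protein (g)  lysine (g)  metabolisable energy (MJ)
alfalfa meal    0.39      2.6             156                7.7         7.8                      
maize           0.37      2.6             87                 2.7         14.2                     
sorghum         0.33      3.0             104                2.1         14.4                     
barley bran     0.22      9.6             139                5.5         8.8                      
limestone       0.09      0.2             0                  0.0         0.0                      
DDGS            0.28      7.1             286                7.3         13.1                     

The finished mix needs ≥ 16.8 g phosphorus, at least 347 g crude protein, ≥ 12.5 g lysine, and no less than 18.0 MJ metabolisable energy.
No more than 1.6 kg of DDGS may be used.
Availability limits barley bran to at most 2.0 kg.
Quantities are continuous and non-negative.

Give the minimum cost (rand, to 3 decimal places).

R0.489

Let x1 = kg of alfalfa meal, x2 = kg of maize, x3 = kg of sorghum, x4 = kg of barley bran, x5 = kg of limestone, x6 = kg of DDGS.
min 0.39x1 + 0.37x2 + 0.33x3 + 0.22x4 + 0.09x5 + 0.28x6 with:
  2.6x1 + 2.6x2 + 3x3 + 9.6x4 + 0.2x5 + 7.1x6 ≥ 16.8   (phosphorus)
  156x1 + 87x2 + 104x3 + 139x4 + 286x6 ≥ 347   (crude protein)
  7.7x1 + 2.7x2 + 2.1x3 + 5.5x4 + 7.3x6 ≥ 12.5   (lysine)
  7.8x1 + 14.2x2 + 14.4x3 + 8.8x4 + 13.1x6 ≥ 18   (metabolisable energy)
  x6 ≤ 1.6
  x4 ≤ 2
  x1, x2, x3, x4, x5, x6 ≥ 0.
The minimum-cost mix takes nothing from alfalfa meal, maize, sorghum, limestone — only barley bran, DDGS. The phosphorus and lysine requirements are met with equality.
Solving gives x4 = 1.092, x6 = 0.8895.
Objective = 0.22·1.092 + 0.28·0.8895 = 0.48930.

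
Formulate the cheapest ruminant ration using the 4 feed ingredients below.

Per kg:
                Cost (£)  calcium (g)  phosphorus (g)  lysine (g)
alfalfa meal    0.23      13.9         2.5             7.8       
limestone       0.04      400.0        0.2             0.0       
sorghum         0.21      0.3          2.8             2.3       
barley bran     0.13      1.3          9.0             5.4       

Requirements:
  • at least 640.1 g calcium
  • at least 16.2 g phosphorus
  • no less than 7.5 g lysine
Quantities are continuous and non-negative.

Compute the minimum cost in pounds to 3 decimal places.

£0.293

Set it up as a linear program. Let x1 = kg of alfalfa meal, x2 = kg of limestone, x3 = kg of sorghum, x4 = kg of barley bran.
min 0.23x1 + 0.04x2 + 0.21x3 + 0.13x4 with:
  13.9x1 + 400x2 + 0.3x3 + 1.3x4 ≥ 640.1   (calcium)
  2.5x1 + 0.2x2 + 2.8x3 + 9x4 ≥ 16.2   (phosphorus)
  7.8x1 + 2.3x3 + 5.4x4 ≥ 7.5   (lysine)
  x1, x2, x3, x4 ≥ 0.
The cheapest feasible vertex uses only limestone, barley bran; alfalfa meal, sorghum are not used. There the calcium and phosphorus constraints are tight.
Solving gives x2 = 1.595, x4 = 1.765.
Total cost: 0.04·1.595 + 0.13·1.765 = 0.29325.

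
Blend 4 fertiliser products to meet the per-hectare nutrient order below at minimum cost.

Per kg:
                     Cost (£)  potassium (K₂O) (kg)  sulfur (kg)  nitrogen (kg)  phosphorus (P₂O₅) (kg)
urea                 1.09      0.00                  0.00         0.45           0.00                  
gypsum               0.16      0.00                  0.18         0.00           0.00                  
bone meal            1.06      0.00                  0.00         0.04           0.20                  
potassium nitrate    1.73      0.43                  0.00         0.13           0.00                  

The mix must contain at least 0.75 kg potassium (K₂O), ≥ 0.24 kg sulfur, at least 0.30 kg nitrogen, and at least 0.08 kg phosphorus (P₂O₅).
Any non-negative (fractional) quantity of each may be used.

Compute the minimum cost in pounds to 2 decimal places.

Let x1 = kg of urea, x2 = kg of gypsum, x3 = kg of bone meal, x4 = kg of potassium nitrate.
Minimise 1.09x1 + 0.16x2 + 1.06x3 + 1.73x4 with:
  0.43x4 ≥ 0.75   (potassium (K₂O))
  0.18x2 ≥ 0.24   (sulfur)
  0.45x1 + 0.04x3 + 0.13x4 ≥ 0.3   (nitrogen)
  0.2x3 ≥ 0.08   (phosphorus (P₂O₅))
  x1, x2, x3, x4 ≥ 0.
The optimal mix uses every input. There the potassium (K₂O), sulfur, nitrogen, phosphorus (P₂O₅) constraints are tight.
Optimal quantities: urea = 0.1272 kg, gypsum = 1.333 kg, bone meal = 0.4 kg, potassium nitrate = 1.744 kg.
Total cost: 1.09·0.1272 + 0.16·1.333 + 1.06·0.4 + 1.73·1.744 = 3.7930.

£3.79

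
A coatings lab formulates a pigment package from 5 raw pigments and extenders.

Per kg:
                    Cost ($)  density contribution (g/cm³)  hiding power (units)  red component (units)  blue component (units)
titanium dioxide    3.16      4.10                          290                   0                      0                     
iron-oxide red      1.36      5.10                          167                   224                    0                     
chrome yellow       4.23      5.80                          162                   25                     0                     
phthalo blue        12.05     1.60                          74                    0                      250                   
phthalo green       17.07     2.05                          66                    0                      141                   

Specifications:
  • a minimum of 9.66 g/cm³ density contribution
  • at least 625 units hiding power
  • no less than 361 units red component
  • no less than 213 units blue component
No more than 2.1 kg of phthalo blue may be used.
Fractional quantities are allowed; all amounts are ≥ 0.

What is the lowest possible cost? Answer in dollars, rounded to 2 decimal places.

$14.84

Treat it as an LP. Let x1 = kg of titanium dioxide, x2 = kg of iron-oxide red, x3 = kg of chrome yellow, x4 = kg of phthalo blue, x5 = kg of phthalo green.
Minimize 3.16x1 + 1.36x2 + 4.23x3 + 12.05x4 + 17.07x5 subject to:
  4.1x1 + 5.1x2 + 5.8x3 + 1.6x4 + 2.05x5 ≥ 9.66   (density contribution)
  290x1 + 167x2 + 162x3 + 74x4 + 66x5 ≥ 625   (hiding power)
  224x2 + 25x3 ≥ 361   (red component)
  250x4 + 141x5 ≥ 213   (blue component)
  x4 ≤ 2.1
  x1, x2, x3, x4, x5 ≥ 0.
The minimum-cost mix takes nothing from titanium dioxide, chrome yellow, phthalo green — only iron-oxide red, phthalo blue. The hiding power and blue component requirements are met with equality.
Solving gives x2 = 3.365, x4 = 0.852.
Hence cost = 1.36·3.365 + 12.05·0.852 = $14.8430.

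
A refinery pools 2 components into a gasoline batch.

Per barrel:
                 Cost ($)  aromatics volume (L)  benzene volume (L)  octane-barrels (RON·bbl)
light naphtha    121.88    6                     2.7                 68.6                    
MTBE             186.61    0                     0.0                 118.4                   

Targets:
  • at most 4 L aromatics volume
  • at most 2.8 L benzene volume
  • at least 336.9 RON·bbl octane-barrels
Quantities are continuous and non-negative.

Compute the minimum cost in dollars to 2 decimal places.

Set it up as a linear program. Let x1 = barrels of light naphtha, x2 = barrels of MTBE.
Minimize 121.88x1 + 186.61x2 s.t.:
  6x1 ≤ 4   (aromatics volume)
  2.7x1 ≤ 2.8   (benzene volume)
  68.6x1 + 118.4x2 ≥ 336.9   (octane-barrels)
  x1, x2 ≥ 0.
The cheapest feasible vertex uses only MTBE; light naphtha is not used. The octane-barrels requirement is met with equality.
Optimal quantities: MTBE = 2.84544 barrels.
Objective = 186.61·2.84544 = 530.9876.

$530.99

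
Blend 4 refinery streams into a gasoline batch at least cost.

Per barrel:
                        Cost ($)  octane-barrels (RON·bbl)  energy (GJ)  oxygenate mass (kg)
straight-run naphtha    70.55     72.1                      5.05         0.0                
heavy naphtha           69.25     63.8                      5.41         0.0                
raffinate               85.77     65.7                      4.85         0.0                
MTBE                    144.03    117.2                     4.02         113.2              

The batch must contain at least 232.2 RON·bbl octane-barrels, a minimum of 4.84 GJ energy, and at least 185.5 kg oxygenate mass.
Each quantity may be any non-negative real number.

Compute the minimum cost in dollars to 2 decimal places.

$275.30

Set it up as a linear program. Let x1 = barrels of straight-run naphtha, x2 = barrels of heavy naphtha, x3 = barrels of raffinate, x4 = barrels of MTBE.
Minimise 70.55x1 + 69.25x2 + 85.77x3 + 144.03x4 s.t.:
  72.1x1 + 63.8x2 + 65.7x3 + 117.2x4 ≥ 232.2   (octane-barrels)
  5.05x1 + 5.41x2 + 4.85x3 + 4.02x4 ≥ 4.84   (energy)
  113.2x4 ≥ 185.5   (oxygenate mass)
  x1, x2, x3, x4 ≥ 0.
The cheapest feasible vertex uses only straight-run naphtha, MTBE; heavy naphtha, raffinate are not used. The octane-barrels and oxygenate mass requirements are met with equality.
That vertex is x1 = 0.5568, x4 = 1.6387.
Cost = 70.55·0.5568 + 144.03·1.6387 = 275.3042.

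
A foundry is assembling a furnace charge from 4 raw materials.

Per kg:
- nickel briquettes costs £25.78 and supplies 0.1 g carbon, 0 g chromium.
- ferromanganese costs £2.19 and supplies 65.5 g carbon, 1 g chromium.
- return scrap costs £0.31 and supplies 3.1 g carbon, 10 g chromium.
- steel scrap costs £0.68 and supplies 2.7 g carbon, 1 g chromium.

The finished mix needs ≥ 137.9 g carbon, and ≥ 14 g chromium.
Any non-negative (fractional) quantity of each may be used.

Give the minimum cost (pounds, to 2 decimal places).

Set it up as a linear program. Let x1 = kg of nickel briquettes, x2 = kg of ferromanganese, x3 = kg of return scrap, x4 = kg of steel scrap.
min 25.78x1 + 2.19x2 + 0.31x3 + 0.68x4 s.t.:
  0.1x1 + 65.5x2 + 3.1x3 + 2.7x4 ≥ 137.9   (carbon)
  1x2 + 10x3 + 1x4 ≥ 14   (chromium)
  x1, x2, x3, x4 ≥ 0.
The cheapest feasible vertex uses only ferromanganese, return scrap; nickel briquettes, steel scrap are not used. The carbon and chromium requirements are met with equality.
That vertex is x2 = 2.049, x3 = 1.195.
Total cost: 2.19·2.049 + 0.31·1.195 = 4.8578.

£4.86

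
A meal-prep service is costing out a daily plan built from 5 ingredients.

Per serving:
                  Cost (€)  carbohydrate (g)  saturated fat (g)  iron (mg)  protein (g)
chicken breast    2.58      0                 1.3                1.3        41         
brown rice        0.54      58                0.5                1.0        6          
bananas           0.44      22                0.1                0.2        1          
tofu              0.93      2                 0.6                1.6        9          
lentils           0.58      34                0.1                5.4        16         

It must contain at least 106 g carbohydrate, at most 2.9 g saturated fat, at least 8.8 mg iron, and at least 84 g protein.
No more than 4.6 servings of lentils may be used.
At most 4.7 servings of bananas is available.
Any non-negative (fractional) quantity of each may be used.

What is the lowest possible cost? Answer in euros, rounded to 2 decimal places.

Treat it as an LP. Let x1 = servings of chicken breast, x2 = servings of brown rice, x3 = servings of bananas, x4 = servings of tofu, x5 = servings of lentils.
min 2.58x1 + 0.54x2 + 0.44x3 + 0.93x4 + 0.58x5 subject to:
  58x2 + 22x3 + 2x4 + 34x5 ≥ 106   (carbohydrate)
  1.3x1 + 0.5x2 + 0.1x3 + 0.6x4 + 0.1x5 ≤ 2.9   (saturated fat)
  1.3x1 + 1x2 + 0.2x3 + 1.6x4 + 5.4x5 ≥ 8.8   (iron)
  41x1 + 6x2 + 1x3 + 9x4 + 16x5 ≥ 84   (protein)
  x5 ≤ 4.6
  x3 ≤ 4.7
  x1, x2, x3, x4, x5 ≥ 0.
At the optimum only chicken breast, lentils are positive (brown rice, bananas, tofu = 0). There the protein and the lentils cap constraints are tight.
So chicken breast = 0.2537 servings, lentils = 4.6 servings.
Objective = 2.58·0.2537 + 0.58·4.6 = 3.3225.

€3.32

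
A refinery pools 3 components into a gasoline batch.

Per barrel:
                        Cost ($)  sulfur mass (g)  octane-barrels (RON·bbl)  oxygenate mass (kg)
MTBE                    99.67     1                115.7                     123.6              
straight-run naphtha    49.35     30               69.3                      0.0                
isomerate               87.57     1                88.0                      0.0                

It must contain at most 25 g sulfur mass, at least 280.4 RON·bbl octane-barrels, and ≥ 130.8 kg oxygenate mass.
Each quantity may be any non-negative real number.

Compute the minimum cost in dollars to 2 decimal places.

$233.60

Let x1 = barrels of MTBE, x2 = barrels of straight-run naphtha, x3 = barrels of isomerate.
min 99.67x1 + 49.35x2 + 87.57x3 with:
  1x1 + 30x2 + 1x3 ≤ 25   (sulfur mass)
  115.7x1 + 69.3x2 + 88x3 ≥ 280.4   (octane-barrels)
  123.6x1 ≥ 130.8   (oxygenate mass)
  x1, x2, x3 ≥ 0.
The cheapest feasible vertex uses only MTBE, straight-run naphtha; isomerate is not used. The sulfur mass and octane-barrels requirements are met with equality.
Optimal quantities: MTBE = 1.96358 barrels, straight-run naphtha = 0.767881 barrels.
Hence cost = 99.67·1.96358 + 49.35·0.767881 = $233.6049.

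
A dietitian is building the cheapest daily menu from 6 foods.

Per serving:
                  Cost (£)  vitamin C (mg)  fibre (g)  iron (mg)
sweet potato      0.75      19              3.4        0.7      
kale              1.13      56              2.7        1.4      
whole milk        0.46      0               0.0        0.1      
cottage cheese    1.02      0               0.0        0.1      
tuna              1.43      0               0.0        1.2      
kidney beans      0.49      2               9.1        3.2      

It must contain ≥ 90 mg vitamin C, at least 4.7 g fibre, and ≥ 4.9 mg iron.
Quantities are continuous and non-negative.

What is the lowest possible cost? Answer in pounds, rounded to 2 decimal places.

This is a linear program. Let x1 = servings of sweet potato, x2 = servings of kale, x3 = servings of whole milk, x4 = servings of cottage cheese, x5 = servings of tuna, x6 = servings of kidney beans.
Minimise 0.75x1 + 1.13x2 + 0.46x3 + 1.02x4 + 1.43x5 + 0.49x6 s.t.:
  19x1 + 56x2 + 2x6 ≥ 90   (vitamin C)
  3.4x1 + 2.7x2 + 9.1x6 ≥ 4.7   (fibre)
  0.7x1 + 1.4x2 + 0.1x3 + 0.1x4 + 1.2x5 + 3.2x6 ≥ 4.9   (iron)
  x1, x2, x3, x4, x5, x6 ≥ 0.
At the optimum only kale, kidney beans are positive (sweet potato, whole milk, cottage cheese, tuna = 0). The vitamin C and iron requirements are met with equality.
So kale = 1.577 servings, kidney beans = 0.8413 servings.
Cost = 1.13·1.577 + 0.49·0.8413 = 2.1942.

£2.19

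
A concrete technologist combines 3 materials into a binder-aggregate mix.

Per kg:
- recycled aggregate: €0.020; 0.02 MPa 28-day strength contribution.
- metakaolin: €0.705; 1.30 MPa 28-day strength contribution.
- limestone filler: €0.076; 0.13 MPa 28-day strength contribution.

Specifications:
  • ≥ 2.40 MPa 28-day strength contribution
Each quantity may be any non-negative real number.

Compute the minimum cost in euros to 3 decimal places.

€1.302

Let x1 = kg of recycled aggregate, x2 = kg of metakaolin, x3 = kg of limestone filler.
Minimise 0.02x1 + 0.705x2 + 0.076x3 subject to:
  0.02x1 + 1.3x2 + 0.13x3 ≥ 2.4   (28-day strength contribution)
  x1, x2, x3 ≥ 0.
At the optimum only metakaolin is positive (recycled aggregate, limestone filler = 0). The 28-day strength contribution requirement is met with equality.
Optimal quantities: metakaolin = 1.8462 kg.
Total cost: 0.705·1.8462 = 1.30157.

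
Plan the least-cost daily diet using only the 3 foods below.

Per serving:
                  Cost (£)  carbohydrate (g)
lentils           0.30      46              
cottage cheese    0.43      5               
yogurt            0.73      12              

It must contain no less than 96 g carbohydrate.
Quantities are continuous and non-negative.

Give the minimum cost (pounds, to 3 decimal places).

£0.626

This is a linear program. Let x1 = servings of lentils, x2 = servings of cottage cheese, x3 = servings of yogurt.
min 0.3x1 + 0.43x2 + 0.73x3 with:
  46x1 + 5x2 + 12x3 ≥ 96   (carbohydrate)
  x1, x2, x3 ≥ 0.
The optimal basis is {lentils}; cottage cheese, yogurt drop out. Binding constraint: carbohydrate.
Solving gives x1 = 2.087.
Total cost: 0.3·2.087 = 0.62610.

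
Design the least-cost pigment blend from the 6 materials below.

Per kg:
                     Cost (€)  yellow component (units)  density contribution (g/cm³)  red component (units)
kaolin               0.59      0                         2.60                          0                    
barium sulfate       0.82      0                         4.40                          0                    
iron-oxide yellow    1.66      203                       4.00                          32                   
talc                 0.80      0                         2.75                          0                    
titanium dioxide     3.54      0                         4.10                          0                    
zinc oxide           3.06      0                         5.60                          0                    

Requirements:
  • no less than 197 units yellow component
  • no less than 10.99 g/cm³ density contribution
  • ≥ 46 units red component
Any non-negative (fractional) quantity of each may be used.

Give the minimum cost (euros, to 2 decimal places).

Treat it as an LP. Let x1 = kg of kaolin, x2 = kg of barium sulfate, x3 = kg of iron-oxide yellow, x4 = kg of talc, x5 = kg of titanium dioxide, x6 = kg of zinc oxide.
Minimise 0.59x1 + 0.82x2 + 1.66x3 + 0.8x4 + 3.54x5 + 3.06x6 s.t.:
  203x3 ≥ 197   (yellow component)
  2.6x1 + 4.4x2 + 4x3 + 2.75x4 + 4.1x5 + 5.6x6 ≥ 10.99   (density contribution)
  32x3 ≥ 46   (red component)
  x1, x2, x3, x4, x5, x6 ≥ 0.
The cheapest feasible vertex uses only barium sulfate, iron-oxide yellow; kaolin, talc, titanium dioxide, zinc oxide are not used. The density contribution and red component requirements are met with equality.
So barium sulfate = 1.191 kg, iron-oxide yellow = 1.438 kg.
Objective = 0.82·1.191 + 1.66·1.438 = 3.3637.

€3.36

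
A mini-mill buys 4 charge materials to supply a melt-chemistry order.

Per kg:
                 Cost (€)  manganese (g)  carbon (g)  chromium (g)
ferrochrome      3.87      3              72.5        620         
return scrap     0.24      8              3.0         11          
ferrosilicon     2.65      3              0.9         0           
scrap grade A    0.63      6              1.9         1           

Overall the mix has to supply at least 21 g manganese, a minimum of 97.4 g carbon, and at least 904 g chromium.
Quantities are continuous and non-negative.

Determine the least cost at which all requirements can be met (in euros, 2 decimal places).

Let x1 = kg of ferrochrome, x2 = kg of return scrap, x3 = kg of ferrosilicon, x4 = kg of scrap grade A.
Minimize 3.87x1 + 0.24x2 + 2.65x3 + 0.63x4 with:
  3x1 + 8x2 + 3x3 + 6x4 ≥ 21   (manganese)
  72.5x1 + 3x2 + 0.9x3 + 1.9x4 ≥ 97.4   (carbon)
  620x1 + 11x2 + 1x4 ≥ 904   (chromium)
  x1, x2, x3, x4 ≥ 0.
The cheapest feasible vertex uses only ferrochrome, return scrap; ferrosilicon, scrap grade A are not used. The manganese and chromium requirements are met with equality.
Optimal quantities: ferrochrome = 1.421 kg, return scrap = 2.092 kg.
Cost = 3.87·1.421 + 0.24·2.092 = 6.0014.

€6.00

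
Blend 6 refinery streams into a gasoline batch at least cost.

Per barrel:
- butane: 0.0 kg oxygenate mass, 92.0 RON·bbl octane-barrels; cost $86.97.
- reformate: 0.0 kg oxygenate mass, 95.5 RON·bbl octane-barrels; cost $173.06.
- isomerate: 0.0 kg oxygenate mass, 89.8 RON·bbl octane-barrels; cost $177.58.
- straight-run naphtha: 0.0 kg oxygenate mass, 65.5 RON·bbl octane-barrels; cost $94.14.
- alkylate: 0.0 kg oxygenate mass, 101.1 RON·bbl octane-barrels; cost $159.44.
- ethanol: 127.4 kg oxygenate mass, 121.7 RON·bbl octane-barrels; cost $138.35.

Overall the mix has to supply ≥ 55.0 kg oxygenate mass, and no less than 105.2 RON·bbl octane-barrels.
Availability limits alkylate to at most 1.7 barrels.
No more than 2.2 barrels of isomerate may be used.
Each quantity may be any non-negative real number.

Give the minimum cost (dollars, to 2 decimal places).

This is a linear program. Let x1 = barrels of butane, x2 = barrels of reformate, x3 = barrels of isomerate, x4 = barrels of straight-run naphtha, x5 = barrels of alkylate, x6 = barrels of ethanol.
min 86.97x1 + 173.06x2 + 177.58x3 + 94.14x4 + 159.44x5 + 138.35x6 subject to:
  127.4x6 ≥ 55   (oxygenate mass)
  92x1 + 95.5x2 + 89.8x3 + 65.5x4 + 101.1x5 + 121.7x6 ≥ 105.2   (octane-barrels)
  x5 ≤ 1.7
  x3 ≤ 2.2
  x1, x2, x3, x4, x5, x6 ≥ 0.
The cheapest feasible vertex uses only butane, ethanol; reformate, isomerate, straight-run naphtha, alkylate are not used. There the oxygenate mass and octane-barrels constraints are tight.
So butane = 0.5724 barrels, ethanol = 0.4317 barrels.
Cost = 86.97·0.5724 + 138.35·0.4317 = 109.5073.

$109.51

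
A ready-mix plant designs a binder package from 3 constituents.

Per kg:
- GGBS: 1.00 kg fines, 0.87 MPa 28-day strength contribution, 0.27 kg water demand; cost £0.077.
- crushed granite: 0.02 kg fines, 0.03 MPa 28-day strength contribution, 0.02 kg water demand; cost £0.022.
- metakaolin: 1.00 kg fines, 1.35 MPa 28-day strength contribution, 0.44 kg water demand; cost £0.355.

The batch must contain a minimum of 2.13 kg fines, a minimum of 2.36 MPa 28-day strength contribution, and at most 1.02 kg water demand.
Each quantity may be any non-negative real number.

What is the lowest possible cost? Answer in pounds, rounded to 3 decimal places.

Treat it as an LP. Let x1 = kg of GGBS, x2 = kg of crushed granite, x3 = kg of metakaolin.
min 0.077x1 + 0.022x2 + 0.355x3 with:
  1x1 + 0.02x2 + 1x3 ≥ 2.13   (fines)
  0.87x1 + 0.03x2 + 1.35x3 ≥ 2.36   (28-day strength contribution)
  0.27x1 + 0.02x2 + 0.44x3 ≤ 1.02   (water demand)
  x1, x2, x3 ≥ 0.
The optimal basis is {GGBS}; crushed granite, metakaolin drop out. There the 28-day strength contribution constraint is tight.
That vertex is x1 = 2.713.
Hence cost = 0.077·2.713 = £0.20890.

£0.209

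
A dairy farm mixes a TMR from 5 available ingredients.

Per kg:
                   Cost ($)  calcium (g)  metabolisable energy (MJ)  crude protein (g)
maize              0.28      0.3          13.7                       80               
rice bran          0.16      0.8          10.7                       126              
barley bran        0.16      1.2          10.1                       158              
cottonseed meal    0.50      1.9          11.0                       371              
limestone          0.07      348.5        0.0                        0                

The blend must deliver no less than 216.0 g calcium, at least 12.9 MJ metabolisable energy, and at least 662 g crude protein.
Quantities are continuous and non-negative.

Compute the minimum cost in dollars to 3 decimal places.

Set it up as a linear program. Let x1 = kg of maize, x2 = kg of rice bran, x3 = kg of barley bran, x4 = kg of cottonseed meal, x5 = kg of limestone.
min 0.28x1 + 0.16x2 + 0.16x3 + 0.5x4 + 0.07x5 s.t.:
  0.3x1 + 0.8x2 + 1.2x3 + 1.9x4 + 348.5x5 ≥ 216   (calcium)
  13.7x1 + 10.7x2 + 10.1x3 + 11x4 ≥ 12.9   (metabolisable energy)
  80x1 + 126x2 + 158x3 + 371x4 ≥ 662   (crude protein)
  x1, x2, x3, x4, x5 ≥ 0.
At the optimum only barley bran, limestone are positive (maize, rice bran, cottonseed meal = 0). Binding constraints: calcium and crude protein.
That vertex is x3 = 4.19, x5 = 0.6054.
Total cost: 0.16·4.19 + 0.07·0.6054 = 0.71278.

$0.713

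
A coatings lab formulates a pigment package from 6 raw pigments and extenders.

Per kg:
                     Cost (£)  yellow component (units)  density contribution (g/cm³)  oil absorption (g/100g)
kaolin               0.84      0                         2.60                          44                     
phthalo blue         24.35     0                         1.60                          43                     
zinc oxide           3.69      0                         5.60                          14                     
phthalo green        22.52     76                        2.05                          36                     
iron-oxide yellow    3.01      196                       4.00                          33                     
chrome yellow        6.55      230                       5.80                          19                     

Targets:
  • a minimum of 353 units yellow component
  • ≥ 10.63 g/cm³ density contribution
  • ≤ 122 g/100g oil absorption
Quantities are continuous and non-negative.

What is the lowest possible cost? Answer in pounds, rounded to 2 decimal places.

This is a linear program. Let x1 = kg of kaolin, x2 = kg of phthalo blue, x3 = kg of zinc oxide, x4 = kg of phthalo green, x5 = kg of iron-oxide yellow, x6 = kg of chrome yellow.
Minimize 0.84x1 + 24.35x2 + 3.69x3 + 22.52x4 + 3.01x5 + 6.55x6 subject to:
  76x4 + 196x5 + 230x6 ≥ 353   (yellow component)
  2.6x1 + 1.6x2 + 5.6x3 + 2.05x4 + 4x5 + 5.8x6 ≥ 10.63   (density contribution)
  44x1 + 43x2 + 14x3 + 36x4 + 33x5 + 19x6 ≤ 122   (oil absorption)
  x1, x2, x3, x4, x5, x6 ≥ 0.
The optimal basis is {kaolin, iron-oxide yellow}; phthalo blue, zinc oxide, phthalo green, chrome yellow drop out. Binding constraints: yellow component and density contribution.
Solving gives x1 = 1.318, x5 = 1.801.
Objective = 0.84·1.318 + 3.01·1.801 = 6.5281.

£6.53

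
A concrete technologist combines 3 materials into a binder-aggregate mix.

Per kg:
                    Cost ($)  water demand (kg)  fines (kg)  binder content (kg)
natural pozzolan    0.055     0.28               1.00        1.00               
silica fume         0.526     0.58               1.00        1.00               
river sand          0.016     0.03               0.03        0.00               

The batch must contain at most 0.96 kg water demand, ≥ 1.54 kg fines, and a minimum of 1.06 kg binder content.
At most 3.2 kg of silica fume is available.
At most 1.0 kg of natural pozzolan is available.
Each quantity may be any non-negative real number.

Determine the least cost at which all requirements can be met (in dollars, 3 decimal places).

Treat it as an LP. Let x1 = kg of natural pozzolan, x2 = kg of silica fume, x3 = kg of river sand.
Minimise 0.055x1 + 0.526x2 + 0.016x3 with:
  0.28x1 + 0.58x2 + 0.03x3 ≤ 0.96   (water demand)
  1x1 + 1x2 + 0.03x3 ≥ 1.54   (fines)
  1x1 + 1x2 ≥ 1.06   (binder content)
  x2 ≤ 3.2
  x1 ≤ 1
  x1, x2, x3 ≥ 0.
At the optimum only natural pozzolan, silica fume are positive (river sand = 0). Binding constraints: fines and the natural pozzolan cap.
Optimal quantities: natural pozzolan = 1 kg, silica fume = 0.54 kg.
Cost = 0.055·1 + 0.526·0.54 = 0.33904.

$0.339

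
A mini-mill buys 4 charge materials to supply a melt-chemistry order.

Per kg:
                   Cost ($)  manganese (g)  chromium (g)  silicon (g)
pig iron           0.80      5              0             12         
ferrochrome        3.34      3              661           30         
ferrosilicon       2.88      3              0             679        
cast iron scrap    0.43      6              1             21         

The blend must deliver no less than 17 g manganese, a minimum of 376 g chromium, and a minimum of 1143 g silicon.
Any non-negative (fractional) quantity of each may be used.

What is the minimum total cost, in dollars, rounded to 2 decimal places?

$7.26

Set it up as a linear program. Let x1 = kg of pig iron, x2 = kg of ferrochrome, x3 = kg of ferrosilicon, x4 = kg of cast iron scrap.
Minimise 0.8x1 + 3.34x2 + 2.88x3 + 0.43x4 subject to:
  5x1 + 3x2 + 3x3 + 6x4 ≥ 17   (manganese)
  661x2 + 1x4 ≥ 376   (chromium)
  12x1 + 30x2 + 679x3 + 21x4 ≥ 1143   (silicon)
  x1, x2, x3, x4 ≥ 0.
The optimal basis is {ferrochrome, ferrosilicon, cast iron scrap}; pig iron drops out. Binding constraints: manganese, chromium, silicon.
Solving gives x2 = 0.5662, x3 = 1.604, x4 = 1.748.
Cost = 3.34·0.5662 + 2.88·1.604 + 0.43·1.748 = 7.2623.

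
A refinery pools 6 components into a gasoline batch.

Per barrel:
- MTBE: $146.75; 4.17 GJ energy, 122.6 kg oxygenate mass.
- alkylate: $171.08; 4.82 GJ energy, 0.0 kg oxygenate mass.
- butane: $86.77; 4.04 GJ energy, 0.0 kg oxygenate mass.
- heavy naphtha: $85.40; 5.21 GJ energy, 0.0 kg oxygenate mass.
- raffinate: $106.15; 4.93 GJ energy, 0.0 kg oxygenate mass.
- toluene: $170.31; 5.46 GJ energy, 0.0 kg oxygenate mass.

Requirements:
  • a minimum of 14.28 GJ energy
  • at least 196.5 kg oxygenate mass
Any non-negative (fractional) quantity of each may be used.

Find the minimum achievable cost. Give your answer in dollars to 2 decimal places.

This is a linear program. Let x1 = barrels of MTBE, x2 = barrels of alkylate, x3 = barrels of butane, x4 = barrels of heavy naphtha, x5 = barrels of raffinate, x6 = barrels of toluene.
Minimise 146.75x1 + 171.08x2 + 86.77x3 + 85.4x4 + 106.15x5 + 170.31x6 s.t.:
  4.17x1 + 4.82x2 + 4.04x3 + 5.21x4 + 4.93x5 + 5.46x6 ≥ 14.28   (energy)
  122.6x1 ≥ 196.5   (oxygenate mass)
  x1, x2, x3, x4, x5, x6 ≥ 0.
The cheapest feasible vertex uses only MTBE, heavy naphtha; alkylate, butane, raffinate, toluene are not used. The energy and oxygenate mass requirements are met with equality.
Optimal quantities: MTBE = 1.6028 barrels, heavy naphtha = 1.458 barrels.
Cost = 146.75·1.6028 + 85.4·1.458 = 359.7241.

$359.72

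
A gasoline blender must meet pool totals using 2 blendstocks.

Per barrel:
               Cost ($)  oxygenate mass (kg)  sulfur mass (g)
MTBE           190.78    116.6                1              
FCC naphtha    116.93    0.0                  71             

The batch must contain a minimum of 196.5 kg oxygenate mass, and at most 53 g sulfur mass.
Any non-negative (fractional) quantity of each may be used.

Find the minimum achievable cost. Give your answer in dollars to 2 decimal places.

$321.51

Let x1 = barrels of MTBE, x2 = barrels of FCC naphtha.
Minimize 190.78x1 + 116.93x2 subject to:
  116.6x1 ≥ 196.5   (oxygenate mass)
  1x1 + 71x2 ≤ 53   (sulfur mass)
  x1, x2 ≥ 0.
The optimal basis is {MTBE}; FCC naphtha drops out. The oxygenate mass requirement is met with equality.
Solving gives x1 = 1.68525.
Hence cost = 190.78·1.68525 = $321.5120.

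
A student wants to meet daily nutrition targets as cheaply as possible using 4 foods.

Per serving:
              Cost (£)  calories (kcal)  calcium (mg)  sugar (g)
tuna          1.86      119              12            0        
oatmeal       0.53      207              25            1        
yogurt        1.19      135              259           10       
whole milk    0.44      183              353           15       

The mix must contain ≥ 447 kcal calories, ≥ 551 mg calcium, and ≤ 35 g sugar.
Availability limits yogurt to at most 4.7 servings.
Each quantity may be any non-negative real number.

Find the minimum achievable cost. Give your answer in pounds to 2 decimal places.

Treat it as an LP. Let x1 = servings of tuna, x2 = servings of oatmeal, x3 = servings of yogurt, x4 = servings of whole milk.
Minimize 1.86x1 + 0.53x2 + 1.19x3 + 0.44x4 subject to:
  119x1 + 207x2 + 135x3 + 183x4 ≥ 447   (calories)
  12x1 + 25x2 + 259x3 + 353x4 ≥ 551   (calcium)
  1x2 + 10x3 + 15x4 ≤ 35   (sugar)
  x3 ≤ 4.7
  x1, x2, x3, x4 ≥ 0.
The cheapest feasible vertex uses only oatmeal, whole milk; tuna, yogurt are not used. Binding constraints: calories and sugar.
Optimal quantities: oatmeal = 0.1027 servings, whole milk = 2.326 servings.
Objective = 0.53·0.1027 + 0.44·2.326 = 1.0779.

£1.08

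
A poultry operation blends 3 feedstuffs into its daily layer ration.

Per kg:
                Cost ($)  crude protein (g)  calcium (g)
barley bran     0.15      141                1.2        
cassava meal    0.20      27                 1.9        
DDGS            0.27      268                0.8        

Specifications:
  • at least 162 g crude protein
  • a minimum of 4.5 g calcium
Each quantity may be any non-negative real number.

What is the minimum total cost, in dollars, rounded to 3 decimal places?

Set it up as a linear program. Let x1 = kg of barley bran, x2 = kg of cassava meal, x3 = kg of DDGS.
min 0.15x1 + 0.2x2 + 0.27x3 with:
  141x1 + 27x2 + 268x3 ≥ 162   (crude protein)
  1.2x1 + 1.9x2 + 0.8x3 ≥ 4.5   (calcium)
  x1, x2, x3 ≥ 0.
The minimum-cost mix takes nothing from DDGS — only barley bran, cassava meal. There the crude protein and calcium constraints are tight.
Solving gives x1 = 0.7911, x2 = 1.869.
Total cost: 0.15·0.7911 + 0.2·1.869 = 0.49247.

$0.492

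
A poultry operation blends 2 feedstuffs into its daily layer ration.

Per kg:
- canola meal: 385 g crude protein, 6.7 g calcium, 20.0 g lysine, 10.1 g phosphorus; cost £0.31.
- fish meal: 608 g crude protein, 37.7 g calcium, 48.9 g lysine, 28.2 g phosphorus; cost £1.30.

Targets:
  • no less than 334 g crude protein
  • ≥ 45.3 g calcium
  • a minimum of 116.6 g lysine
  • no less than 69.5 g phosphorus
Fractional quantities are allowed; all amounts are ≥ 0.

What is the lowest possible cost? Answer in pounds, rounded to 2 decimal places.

£2.13

This is a linear program. Let x1 = kg of canola meal, x2 = kg of fish meal.
min 0.31x1 + 1.3x2 subject to:
  385x1 + 608x2 ≥ 334   (crude protein)
  6.7x1 + 37.7x2 ≥ 45.3   (calcium)
  20x1 + 48.9x2 ≥ 116.6   (lysine)
  10.1x1 + 28.2x2 ≥ 69.5   (phosphorus)
  x1, x2 ≥ 0.
The minimum-cost mix takes nothing from fish meal — only canola meal. The phosphorus requirement is met with equality.
That vertex is x1 = 6.881.
Cost = 0.31·6.881 = 2.1331.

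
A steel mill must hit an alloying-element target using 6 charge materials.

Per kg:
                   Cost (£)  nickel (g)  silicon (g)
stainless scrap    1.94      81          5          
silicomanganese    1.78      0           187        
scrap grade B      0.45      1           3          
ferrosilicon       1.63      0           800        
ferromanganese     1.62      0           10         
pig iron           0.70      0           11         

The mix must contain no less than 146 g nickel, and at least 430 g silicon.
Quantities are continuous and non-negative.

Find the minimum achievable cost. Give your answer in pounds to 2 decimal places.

£4.35

Let x1 = kg of stainless scrap, x2 = kg of silicomanganese, x3 = kg of scrap grade B, x4 = kg of ferrosilicon, x5 = kg of ferromanganese, x6 = kg of pig iron.
Minimize 1.94x1 + 1.78x2 + 0.45x3 + 1.63x4 + 1.62x5 + 0.7x6 with:
  81x1 + 1x3 ≥ 146   (nickel)
  5x1 + 187x2 + 3x3 + 800x4 + 10x5 + 11x6 ≥ 430   (silicon)
  x1, x2, x3, x4, x5, x6 ≥ 0.
At the optimum only stainless scrap, ferrosilicon are positive (silicomanganese, scrap grade B, ferromanganese, pig iron = 0). There the nickel and silicon constraints are tight.
Optimal quantities: stainless scrap = 1.802 kg, ferrosilicon = 0.5262 kg.
Objective = 1.94·1.802 + 1.63·0.5262 = 4.3536.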